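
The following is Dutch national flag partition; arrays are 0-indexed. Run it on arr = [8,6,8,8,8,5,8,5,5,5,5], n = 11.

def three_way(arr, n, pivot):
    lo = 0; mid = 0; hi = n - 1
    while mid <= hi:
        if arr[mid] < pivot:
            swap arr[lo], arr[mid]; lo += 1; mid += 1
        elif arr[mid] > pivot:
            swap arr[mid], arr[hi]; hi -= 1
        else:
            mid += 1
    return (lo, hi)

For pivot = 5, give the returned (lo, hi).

pivot = 5; lo=0, mid=0, hi=10
arr[mid]=8>5: swap arr[0],arr[10]; hi=9 → [5,6,8,8,8,5,8,5,5,5,8]
arr[mid]=5=5: mid=1
arr[mid]=6>5: swap arr[1],arr[9]; hi=8 → [5,5,8,8,8,5,8,5,5,6,8]
arr[mid]=5=5: mid=2
arr[mid]=8>5: swap arr[2],arr[8]; hi=7 → [5,5,5,8,8,5,8,5,8,6,8]
arr[mid]=5=5: mid=3
arr[mid]=8>5: swap arr[3],arr[7]; hi=6 → [5,5,5,5,8,5,8,8,8,6,8]
arr[mid]=5=5: mid=4
arr[mid]=8>5: swap arr[4],arr[6]; hi=5 → [5,5,5,5,8,5,8,8,8,6,8]
arr[mid]=8>5: swap arr[4],arr[5]; hi=4 → [5,5,5,5,5,8,8,8,8,6,8]
arr[mid]=5=5: mid=5
end: lo=0, hi=4; arr = [5,5,5,5,5,8,8,8,8,6,8]

(0, 4)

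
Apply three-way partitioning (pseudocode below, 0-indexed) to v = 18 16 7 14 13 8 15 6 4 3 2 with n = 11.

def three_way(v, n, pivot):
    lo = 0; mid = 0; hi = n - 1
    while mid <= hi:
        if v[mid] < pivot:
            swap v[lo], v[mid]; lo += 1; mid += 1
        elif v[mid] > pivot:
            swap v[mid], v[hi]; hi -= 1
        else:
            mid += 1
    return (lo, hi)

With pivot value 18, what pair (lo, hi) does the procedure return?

lo=0 mid=0 hi=10
18=18: mid=1
16<18: swap(0,1), lo=1 mid=2 ⇒ 16 18 7 14 13 8 15 6 4 3 2
7<18: swap(1,2), lo=2 mid=3 ⇒ 16 7 18 14 13 8 15 6 4 3 2
14<18: swap(2,3), lo=3 mid=4 ⇒ 16 7 14 18 13 8 15 6 4 3 2
13<18: swap(3,4), lo=4 mid=5 ⇒ 16 7 14 13 18 8 15 6 4 3 2
8<18: swap(4,5), lo=5 mid=6 ⇒ 16 7 14 13 8 18 15 6 4 3 2
15<18: swap(5,6), lo=6 mid=7 ⇒ 16 7 14 13 8 15 18 6 4 3 2
6<18: swap(6,7), lo=7 mid=8 ⇒ 16 7 14 13 8 15 6 18 4 3 2
4<18: swap(7,8), lo=8 mid=9 ⇒ 16 7 14 13 8 15 6 4 18 3 2
3<18: swap(8,9), lo=9 mid=10 ⇒ 16 7 14 13 8 15 6 4 3 18 2
2<18: swap(9,10), lo=10 mid=11 ⇒ 16 7 14 13 8 15 6 4 3 2 18
done. lo=10 hi=10; v=16 7 14 13 8 15 6 4 3 2 18

(10, 10)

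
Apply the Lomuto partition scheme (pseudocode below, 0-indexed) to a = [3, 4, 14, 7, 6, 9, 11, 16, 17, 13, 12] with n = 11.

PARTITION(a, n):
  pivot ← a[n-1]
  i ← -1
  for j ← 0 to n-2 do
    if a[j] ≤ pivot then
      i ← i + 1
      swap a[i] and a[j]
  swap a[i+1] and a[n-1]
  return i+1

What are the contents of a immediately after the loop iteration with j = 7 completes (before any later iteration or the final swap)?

pivot = a[10] = 12; i = -1
j=0: a[0]=3 ≤ 12 → i=0, swap a[0],a[0] (no change) → [3, 4, 14, 7, 6, 9, 11, 16, 17, 13, 12]
j=1: a[1]=4 ≤ 12 → i=1, swap a[1],a[1] (no change) → [3, 4, 14, 7, 6, 9, 11, 16, 17, 13, 12]
j=2: a[2]=14 > 12 → no swap
j=3: a[3]=7 ≤ 12 → i=2, swap a[2],a[3] → [3, 4, 7, 14, 6, 9, 11, 16, 17, 13, 12]
j=4: a[4]=6 ≤ 12 → i=3, swap a[3],a[4] → [3, 4, 7, 6, 14, 9, 11, 16, 17, 13, 12]
j=5: a[5]=9 ≤ 12 → i=4, swap a[4],a[5] → [3, 4, 7, 6, 9, 14, 11, 16, 17, 13, 12]
j=6: a[6]=11 ≤ 12 → i=5, swap a[5],a[6] → [3, 4, 7, 6, 9, 11, 14, 16, 17, 13, 12]
j=7: a[7]=16 > 12 → no swap
(after j=7) a = [3, 4, 7, 6, 9, 11, 14, 16, 17, 13, 12]

[3, 4, 7, 6, 9, 11, 14, 16, 17, 13, 12]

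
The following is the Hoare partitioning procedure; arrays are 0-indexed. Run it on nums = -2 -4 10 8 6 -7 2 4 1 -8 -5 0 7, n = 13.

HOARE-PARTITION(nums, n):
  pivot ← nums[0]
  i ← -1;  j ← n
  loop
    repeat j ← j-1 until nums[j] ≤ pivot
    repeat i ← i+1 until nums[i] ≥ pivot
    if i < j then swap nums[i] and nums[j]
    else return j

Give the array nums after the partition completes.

-5 -4 -8 -7 6 8 2 4 1 10 -2 0 7

pivot=-2
j stops at 10 (-5), i stops at 0 (-2); swap ⇒ -5 -4 10 8 6 -7 2 4 1 -8 -2 0 7
j stops at 9 (-8), i stops at 2 (10); swap ⇒ -5 -4 -8 8 6 -7 2 4 1 10 -2 0 7
j stops at 5 (-7), i stops at 3 (8); swap ⇒ -5 -4 -8 -7 6 8 2 4 1 10 -2 0 7
j stops at 3, i stops at 4; i≥j ⇒ return 3. nums=-5 -4 -8 -7 6 8 2 4 1 10 -2 0 7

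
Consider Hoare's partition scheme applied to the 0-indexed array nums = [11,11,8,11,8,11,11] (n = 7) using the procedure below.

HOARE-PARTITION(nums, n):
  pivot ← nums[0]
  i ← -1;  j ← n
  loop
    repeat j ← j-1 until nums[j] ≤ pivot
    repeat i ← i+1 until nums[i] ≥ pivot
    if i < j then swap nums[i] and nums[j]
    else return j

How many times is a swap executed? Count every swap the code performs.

pivot = nums[0] = 11; i = -1, j = 7
j→6 (nums[6]=11≤11), i→0 (nums[0]=11≥11); i<j, swap → [11,11,8,11,8,11,11]
j→5 (nums[5]=11≤11), i→1 (nums[1]=11≥11); i<j, swap → [11,11,8,11,8,11,11]
j→4 (nums[4]=8≤11), i→3 (nums[3]=11≥11); i<j, swap → [11,11,8,8,11,11,11]
j→3, i→4; i≥j, return j=3. nums = [11,11,8,8,11,11,11]

3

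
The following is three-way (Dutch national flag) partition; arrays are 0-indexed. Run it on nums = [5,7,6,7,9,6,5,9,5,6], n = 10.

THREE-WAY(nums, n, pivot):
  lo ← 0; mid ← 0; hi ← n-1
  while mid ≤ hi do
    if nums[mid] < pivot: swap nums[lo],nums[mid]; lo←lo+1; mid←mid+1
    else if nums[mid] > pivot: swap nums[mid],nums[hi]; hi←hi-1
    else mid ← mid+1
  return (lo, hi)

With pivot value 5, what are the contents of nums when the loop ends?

[5,5,5,9,6,7,9,6,6,7]

pivot = 5; lo=0, mid=0, hi=9
nums[mid]=5=5: mid=1
nums[mid]=7>5: swap nums[1],nums[9]; hi=8 → [5,6,6,7,9,6,5,9,5,7]
nums[mid]=6>5: swap nums[1],nums[8]; hi=7 → [5,5,6,7,9,6,5,9,6,7]
nums[mid]=5=5: mid=2
nums[mid]=6>5: swap nums[2],nums[7]; hi=6 → [5,5,9,7,9,6,5,6,6,7]
nums[mid]=9>5: swap nums[2],nums[6]; hi=5 → [5,5,5,7,9,6,9,6,6,7]
nums[mid]=5=5: mid=3
nums[mid]=7>5: swap nums[3],nums[5]; hi=4 → [5,5,5,6,9,7,9,6,6,7]
nums[mid]=6>5: swap nums[3],nums[4]; hi=3 → [5,5,5,9,6,7,9,6,6,7]
nums[mid]=9>5: swap nums[3],nums[3]; hi=2 → [5,5,5,9,6,7,9,6,6,7]
end: lo=0, hi=2; nums = [5,5,5,9,6,7,9,6,6,7]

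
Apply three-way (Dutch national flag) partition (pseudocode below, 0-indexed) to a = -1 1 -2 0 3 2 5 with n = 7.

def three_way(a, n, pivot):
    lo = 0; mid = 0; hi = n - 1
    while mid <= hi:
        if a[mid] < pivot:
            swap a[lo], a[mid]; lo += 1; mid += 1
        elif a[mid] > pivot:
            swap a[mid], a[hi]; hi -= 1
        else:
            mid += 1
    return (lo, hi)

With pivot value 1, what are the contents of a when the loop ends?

-1 -2 0 1 2 5 3

lo=0 mid=0 hi=6
-1<1: swap(0,0), lo=1 mid=1 ⇒ -1 1 -2 0 3 2 5
1=1: mid=2
-2<1: swap(1,2), lo=2 mid=3 ⇒ -1 -2 1 0 3 2 5
0<1: swap(2,3), lo=3 mid=4 ⇒ -1 -2 0 1 3 2 5
3>1: swap(4,6), hi=5 ⇒ -1 -2 0 1 5 2 3
5>1: swap(4,5), hi=4 ⇒ -1 -2 0 1 2 5 3
2>1: swap(4,4), hi=3 ⇒ -1 -2 0 1 2 5 3
done. lo=3 hi=3; a=-1 -2 0 1 2 5 3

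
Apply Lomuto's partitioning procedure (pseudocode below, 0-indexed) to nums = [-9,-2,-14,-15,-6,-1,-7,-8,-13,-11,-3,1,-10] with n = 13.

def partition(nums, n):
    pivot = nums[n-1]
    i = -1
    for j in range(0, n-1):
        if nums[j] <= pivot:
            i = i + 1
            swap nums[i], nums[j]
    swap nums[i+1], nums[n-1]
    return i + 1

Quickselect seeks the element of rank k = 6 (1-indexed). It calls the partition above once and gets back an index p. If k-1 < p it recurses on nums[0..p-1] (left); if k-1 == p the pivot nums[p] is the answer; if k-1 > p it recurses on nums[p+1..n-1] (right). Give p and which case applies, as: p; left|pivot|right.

pivot = nums[12] = -10; i = -1
j=0: nums[0]=-9 > -10 → no swap
j=1: nums[1]=-2 > -10 → no swap
j=2: nums[2]=-14 ≤ -10 → i=0, swap nums[0],nums[2] → [-14,-2,-9,-15,-6,-1,-7,-8,-13,-11,-3,1,-10]
j=3: nums[3]=-15 ≤ -10 → i=1, swap nums[1],nums[3] → [-14,-15,-9,-2,-6,-1,-7,-8,-13,-11,-3,1,-10]
j=4: nums[4]=-6 > -10 → no swap
j=5: nums[5]=-1 > -10 → no swap
j=6: nums[6]=-7 > -10 → no swap
j=7: nums[7]=-8 > -10 → no swap
j=8: nums[8]=-13 ≤ -10 → i=2, swap nums[2],nums[8] → [-14,-15,-13,-2,-6,-1,-7,-8,-9,-11,-3,1,-10]
j=9: nums[9]=-11 ≤ -10 → i=3, swap nums[3],nums[9] → [-14,-15,-13,-11,-6,-1,-7,-8,-9,-2,-3,1,-10]
j=10: nums[10]=-3 > -10 → no swap
j=11: nums[11]=1 > -10 → no swap
final swap nums[4],nums[12] → [-14,-15,-13,-11,-10,-1,-7,-8,-9,-2,-3,1,-6]; return 4
p = 4; k-1 = 5 > 4 ⇒ right

4; right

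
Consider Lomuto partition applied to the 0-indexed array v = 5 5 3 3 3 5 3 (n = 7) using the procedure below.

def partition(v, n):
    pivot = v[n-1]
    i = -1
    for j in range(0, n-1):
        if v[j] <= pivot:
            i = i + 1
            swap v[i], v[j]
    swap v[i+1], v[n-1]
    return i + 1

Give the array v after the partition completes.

pivot = v[6] = 3; i = -1
j=0: v[0]=5 > 3 → no swap
j=1: v[1]=5 > 3 → no swap
j=2: v[2]=3 ≤ 3 → i=0, swap v[0],v[2] → 3 5 5 3 3 5 3
j=3: v[3]=3 ≤ 3 → i=1, swap v[1],v[3] → 3 3 5 5 3 5 3
j=4: v[4]=3 ≤ 3 → i=2, swap v[2],v[4] → 3 3 3 5 5 5 3
j=5: v[5]=5 > 3 → no swap
final swap v[3],v[6] → 3 3 3 3 5 5 5; return 3

3 3 3 3 5 5 5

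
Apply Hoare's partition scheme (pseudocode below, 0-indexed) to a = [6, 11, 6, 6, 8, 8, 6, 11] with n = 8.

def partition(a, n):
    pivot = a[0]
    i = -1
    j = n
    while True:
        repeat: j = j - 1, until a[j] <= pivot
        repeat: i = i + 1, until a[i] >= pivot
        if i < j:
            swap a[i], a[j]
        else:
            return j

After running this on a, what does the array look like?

[6, 6, 6, 11, 8, 8, 6, 11]

pivot = a[0] = 6; i = -1, j = 8
j→6 (a[6]=6≤6), i→0 (a[0]=6≥6); i<j, swap → [6, 11, 6, 6, 8, 8, 6, 11]
j→3 (a[3]=6≤6), i→1 (a[1]=11≥6); i<j, swap → [6, 6, 6, 11, 8, 8, 6, 11]
j→2, i→2; i≥j, return j=2. a = [6, 6, 6, 11, 8, 8, 6, 11]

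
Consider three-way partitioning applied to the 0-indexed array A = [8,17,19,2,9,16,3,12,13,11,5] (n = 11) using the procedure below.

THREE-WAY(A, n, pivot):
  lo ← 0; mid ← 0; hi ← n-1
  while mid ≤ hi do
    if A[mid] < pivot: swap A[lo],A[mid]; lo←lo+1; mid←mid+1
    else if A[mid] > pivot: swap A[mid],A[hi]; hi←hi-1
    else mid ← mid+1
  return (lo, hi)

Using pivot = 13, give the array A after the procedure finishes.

lo=0 mid=0 hi=10
8<13: swap(0,0), lo=1 mid=1 ⇒ [8,17,19,2,9,16,3,12,13,11,5]
17>13: swap(1,10), hi=9 ⇒ [8,5,19,2,9,16,3,12,13,11,17]
5<13: swap(1,1), lo=2 mid=2 ⇒ [8,5,19,2,9,16,3,12,13,11,17]
19>13: swap(2,9), hi=8 ⇒ [8,5,11,2,9,16,3,12,13,19,17]
11<13: swap(2,2), lo=3 mid=3 ⇒ [8,5,11,2,9,16,3,12,13,19,17]
2<13: swap(3,3), lo=4 mid=4 ⇒ [8,5,11,2,9,16,3,12,13,19,17]
9<13: swap(4,4), lo=5 mid=5 ⇒ [8,5,11,2,9,16,3,12,13,19,17]
16>13: swap(5,8), hi=7 ⇒ [8,5,11,2,9,13,3,12,16,19,17]
13=13: mid=6
3<13: swap(5,6), lo=6 mid=7 ⇒ [8,5,11,2,9,3,13,12,16,19,17]
12<13: swap(6,7), lo=7 mid=8 ⇒ [8,5,11,2,9,3,12,13,16,19,17]
done. lo=7 hi=7; A=[8,5,11,2,9,3,12,13,16,19,17]

[8,5,11,2,9,3,12,13,16,19,17]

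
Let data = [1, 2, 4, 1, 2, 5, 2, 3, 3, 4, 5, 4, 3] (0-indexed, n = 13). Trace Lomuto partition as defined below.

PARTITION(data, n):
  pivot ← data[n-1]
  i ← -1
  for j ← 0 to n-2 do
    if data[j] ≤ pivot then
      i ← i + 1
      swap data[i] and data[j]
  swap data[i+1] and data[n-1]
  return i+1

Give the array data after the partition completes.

pivot=3, i=-1
j=0: 1≤3, i=0, swap(0,0) ⇒ [1, 2, 4, 1, 2, 5, 2, 3, 3, 4, 5, 4, 3]
j=1: 2≤3, i=1, swap(1,1) ⇒ [1, 2, 4, 1, 2, 5, 2, 3, 3, 4, 5, 4, 3]
j=2: 4>3, skip
j=3: 1≤3, i=2, swap(2,3) ⇒ [1, 2, 1, 4, 2, 5, 2, 3, 3, 4, 5, 4, 3]
j=4: 2≤3, i=3, swap(3,4) ⇒ [1, 2, 1, 2, 4, 5, 2, 3, 3, 4, 5, 4, 3]
j=5: 5>3, skip
j=6: 2≤3, i=4, swap(4,6) ⇒ [1, 2, 1, 2, 2, 5, 4, 3, 3, 4, 5, 4, 3]
j=7: 3≤3, i=5, swap(5,7) ⇒ [1, 2, 1, 2, 2, 3, 4, 5, 3, 4, 5, 4, 3]
j=8: 3≤3, i=6, swap(6,8) ⇒ [1, 2, 1, 2, 2, 3, 3, 5, 4, 4, 5, 4, 3]
j=9: 4>3, skip
j=10: 5>3, skip
j=11: 4>3, skip
swap(7,12) ⇒ [1, 2, 1, 2, 2, 3, 3, 3, 4, 4, 5, 4, 5]; return 7

[1, 2, 1, 2, 2, 3, 3, 3, 4, 4, 5, 4, 5]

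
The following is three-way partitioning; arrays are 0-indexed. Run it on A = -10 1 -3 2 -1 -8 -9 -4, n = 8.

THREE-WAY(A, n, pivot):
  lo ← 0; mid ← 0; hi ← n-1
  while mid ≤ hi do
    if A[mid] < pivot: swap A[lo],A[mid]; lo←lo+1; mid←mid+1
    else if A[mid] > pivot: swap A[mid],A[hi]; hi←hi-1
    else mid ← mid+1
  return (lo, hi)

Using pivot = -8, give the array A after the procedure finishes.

-10 -9 -8 -1 2 -3 -4 1

pivot = -8; lo=0, mid=0, hi=7
A[mid]=-10<-8: swap A[0],A[0]; lo=1,mid=1 → -10 1 -3 2 -1 -8 -9 -4
A[mid]=1>-8: swap A[1],A[7]; hi=6 → -10 -4 -3 2 -1 -8 -9 1
A[mid]=-4>-8: swap A[1],A[6]; hi=5 → -10 -9 -3 2 -1 -8 -4 1
A[mid]=-9<-8: swap A[1],A[1]; lo=2,mid=2 → -10 -9 -3 2 -1 -8 -4 1
A[mid]=-3>-8: swap A[2],A[5]; hi=4 → -10 -9 -8 2 -1 -3 -4 1
A[mid]=-8=-8: mid=3
A[mid]=2>-8: swap A[3],A[4]; hi=3 → -10 -9 -8 -1 2 -3 -4 1
A[mid]=-1>-8: swap A[3],A[3]; hi=2 → -10 -9 -8 -1 2 -3 -4 1
end: lo=2, hi=2; A = -10 -9 -8 -1 2 -3 -4 1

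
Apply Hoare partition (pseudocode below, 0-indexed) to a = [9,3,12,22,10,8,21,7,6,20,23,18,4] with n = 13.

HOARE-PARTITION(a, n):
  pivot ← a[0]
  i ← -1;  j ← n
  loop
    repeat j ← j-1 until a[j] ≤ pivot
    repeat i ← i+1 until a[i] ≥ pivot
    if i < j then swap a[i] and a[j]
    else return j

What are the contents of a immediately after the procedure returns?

pivot = a[0] = 9; i = -1, j = 13
j→12 (a[12]=4≤9), i→0 (a[0]=9≥9); i<j, swap → [4,3,12,22,10,8,21,7,6,20,23,18,9]
j→8 (a[8]=6≤9), i→2 (a[2]=12≥9); i<j, swap → [4,3,6,22,10,8,21,7,12,20,23,18,9]
j→7 (a[7]=7≤9), i→3 (a[3]=22≥9); i<j, swap → [4,3,6,7,10,8,21,22,12,20,23,18,9]
j→5 (a[5]=8≤9), i→4 (a[4]=10≥9); i<j, swap → [4,3,6,7,8,10,21,22,12,20,23,18,9]
j→4, i→5; i≥j, return j=4. a = [4,3,6,7,8,10,21,22,12,20,23,18,9]

[4,3,6,7,8,10,21,22,12,20,23,18,9]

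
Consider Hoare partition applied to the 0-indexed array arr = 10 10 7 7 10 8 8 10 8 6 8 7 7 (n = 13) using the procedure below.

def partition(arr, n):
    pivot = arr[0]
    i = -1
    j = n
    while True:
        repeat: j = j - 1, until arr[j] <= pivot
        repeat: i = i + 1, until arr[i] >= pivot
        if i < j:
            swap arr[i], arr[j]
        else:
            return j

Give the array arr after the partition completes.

7 7 7 7 8 8 8 6 8 10 10 10 10

pivot = arr[0] = 10; i = -1, j = 13
j→12 (arr[12]=7≤10), i→0 (arr[0]=10≥10); i<j, swap → 7 10 7 7 10 8 8 10 8 6 8 7 10
j→11 (arr[11]=7≤10), i→1 (arr[1]=10≥10); i<j, swap → 7 7 7 7 10 8 8 10 8 6 8 10 10
j→10 (arr[10]=8≤10), i→4 (arr[4]=10≥10); i<j, swap → 7 7 7 7 8 8 8 10 8 6 10 10 10
j→9 (arr[9]=6≤10), i→7 (arr[7]=10≥10); i<j, swap → 7 7 7 7 8 8 8 6 8 10 10 10 10
j→8, i→9; i≥j, return j=8. arr = 7 7 7 7 8 8 8 6 8 10 10 10 10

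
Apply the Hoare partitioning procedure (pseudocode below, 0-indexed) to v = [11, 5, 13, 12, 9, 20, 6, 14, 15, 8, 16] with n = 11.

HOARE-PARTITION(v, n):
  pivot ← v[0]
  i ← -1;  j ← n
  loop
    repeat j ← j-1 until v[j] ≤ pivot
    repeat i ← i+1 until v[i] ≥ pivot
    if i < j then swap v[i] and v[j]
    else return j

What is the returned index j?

3

pivot = v[0] = 11; i = -1, j = 11
j→9 (v[9]=8≤11), i→0 (v[0]=11≥11); i<j, swap → [8, 5, 13, 12, 9, 20, 6, 14, 15, 11, 16]
j→6 (v[6]=6≤11), i→2 (v[2]=13≥11); i<j, swap → [8, 5, 6, 12, 9, 20, 13, 14, 15, 11, 16]
j→4 (v[4]=9≤11), i→3 (v[3]=12≥11); i<j, swap → [8, 5, 6, 9, 12, 20, 13, 14, 15, 11, 16]
j→3, i→4; i≥j, return j=3. v = [8, 5, 6, 9, 12, 20, 13, 14, 15, 11, 16]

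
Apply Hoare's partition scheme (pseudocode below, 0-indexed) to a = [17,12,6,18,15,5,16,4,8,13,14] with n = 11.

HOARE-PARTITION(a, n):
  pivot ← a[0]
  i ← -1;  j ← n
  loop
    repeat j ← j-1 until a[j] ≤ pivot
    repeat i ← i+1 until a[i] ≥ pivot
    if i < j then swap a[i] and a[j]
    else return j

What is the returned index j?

pivot = a[0] = 17; i = -1, j = 11
j→10 (a[10]=14≤17), i→0 (a[0]=17≥17); i<j, swap → [14,12,6,18,15,5,16,4,8,13,17]
j→9 (a[9]=13≤17), i→3 (a[3]=18≥17); i<j, swap → [14,12,6,13,15,5,16,4,8,18,17]
j→8, i→9; i≥j, return j=8. a = [14,12,6,13,15,5,16,4,8,18,17]

8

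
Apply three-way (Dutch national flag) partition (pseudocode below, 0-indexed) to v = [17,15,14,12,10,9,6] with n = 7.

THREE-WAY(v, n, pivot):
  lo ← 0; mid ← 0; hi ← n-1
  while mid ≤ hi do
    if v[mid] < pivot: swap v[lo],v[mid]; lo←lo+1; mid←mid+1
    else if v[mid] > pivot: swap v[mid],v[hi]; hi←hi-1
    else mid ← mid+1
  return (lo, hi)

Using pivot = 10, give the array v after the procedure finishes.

[6,9,10,12,14,15,17]

pivot = 10; lo=0, mid=0, hi=6
v[mid]=17>10: swap v[0],v[6]; hi=5 → [6,15,14,12,10,9,17]
v[mid]=6<10: swap v[0],v[0]; lo=1,mid=1 → [6,15,14,12,10,9,17]
v[mid]=15>10: swap v[1],v[5]; hi=4 → [6,9,14,12,10,15,17]
v[mid]=9<10: swap v[1],v[1]; lo=2,mid=2 → [6,9,14,12,10,15,17]
v[mid]=14>10: swap v[2],v[4]; hi=3 → [6,9,10,12,14,15,17]
v[mid]=10=10: mid=3
v[mid]=12>10: swap v[3],v[3]; hi=2 → [6,9,10,12,14,15,17]
end: lo=2, hi=2; v = [6,9,10,12,14,15,17]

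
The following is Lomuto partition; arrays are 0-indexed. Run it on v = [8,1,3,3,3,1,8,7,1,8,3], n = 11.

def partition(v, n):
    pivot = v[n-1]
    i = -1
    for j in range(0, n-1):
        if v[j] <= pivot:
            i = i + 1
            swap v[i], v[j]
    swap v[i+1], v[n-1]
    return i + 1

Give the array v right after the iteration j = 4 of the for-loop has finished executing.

[1,3,3,3,8,1,8,7,1,8,3]

pivot = v[10] = 3; i = -1
j=0: v[0]=8 > 3 → no swap
j=1: v[1]=1 ≤ 3 → i=0, swap v[0],v[1] → [1,8,3,3,3,1,8,7,1,8,3]
j=2: v[2]=3 ≤ 3 → i=1, swap v[1],v[2] → [1,3,8,3,3,1,8,7,1,8,3]
j=3: v[3]=3 ≤ 3 → i=2, swap v[2],v[3] → [1,3,3,8,3,1,8,7,1,8,3]
j=4: v[4]=3 ≤ 3 → i=3, swap v[3],v[4] → [1,3,3,3,8,1,8,7,1,8,3]
(after j=4) v = [1,3,3,3,8,1,8,7,1,8,3]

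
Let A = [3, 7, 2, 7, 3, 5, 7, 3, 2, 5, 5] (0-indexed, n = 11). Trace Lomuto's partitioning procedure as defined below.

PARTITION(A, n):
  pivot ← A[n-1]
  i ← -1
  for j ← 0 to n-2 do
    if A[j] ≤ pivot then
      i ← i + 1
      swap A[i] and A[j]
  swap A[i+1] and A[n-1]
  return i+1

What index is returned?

7

pivot=5, i=-1
j=0: 3≤5, i=0, swap(0,0) ⇒ [3, 7, 2, 7, 3, 5, 7, 3, 2, 5, 5]
j=1: 7>5, skip
j=2: 2≤5, i=1, swap(1,2) ⇒ [3, 2, 7, 7, 3, 5, 7, 3, 2, 5, 5]
j=3: 7>5, skip
j=4: 3≤5, i=2, swap(2,4) ⇒ [3, 2, 3, 7, 7, 5, 7, 3, 2, 5, 5]
j=5: 5≤5, i=3, swap(3,5) ⇒ [3, 2, 3, 5, 7, 7, 7, 3, 2, 5, 5]
j=6: 7>5, skip
j=7: 3≤5, i=4, swap(4,7) ⇒ [3, 2, 3, 5, 3, 7, 7, 7, 2, 5, 5]
j=8: 2≤5, i=5, swap(5,8) ⇒ [3, 2, 3, 5, 3, 2, 7, 7, 7, 5, 5]
j=9: 5≤5, i=6, swap(6,9) ⇒ [3, 2, 3, 5, 3, 2, 5, 7, 7, 7, 5]
swap(7,10) ⇒ [3, 2, 3, 5, 3, 2, 5, 5, 7, 7, 7]; return 7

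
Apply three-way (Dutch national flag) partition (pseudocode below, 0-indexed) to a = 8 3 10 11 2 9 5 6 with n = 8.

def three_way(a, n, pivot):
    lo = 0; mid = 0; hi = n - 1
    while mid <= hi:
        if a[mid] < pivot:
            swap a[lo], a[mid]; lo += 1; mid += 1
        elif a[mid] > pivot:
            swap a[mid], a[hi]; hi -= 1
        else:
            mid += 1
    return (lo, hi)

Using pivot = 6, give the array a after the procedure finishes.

3 5 2 6 9 11 10 8

pivot = 6; lo=0, mid=0, hi=7
a[mid]=8>6: swap a[0],a[7]; hi=6 → 6 3 10 11 2 9 5 8
a[mid]=6=6: mid=1
a[mid]=3<6: swap a[0],a[1]; lo=1,mid=2 → 3 6 10 11 2 9 5 8
a[mid]=10>6: swap a[2],a[6]; hi=5 → 3 6 5 11 2 9 10 8
a[mid]=5<6: swap a[1],a[2]; lo=2,mid=3 → 3 5 6 11 2 9 10 8
a[mid]=11>6: swap a[3],a[5]; hi=4 → 3 5 6 9 2 11 10 8
a[mid]=9>6: swap a[3],a[4]; hi=3 → 3 5 6 2 9 11 10 8
a[mid]=2<6: swap a[2],a[3]; lo=3,mid=4 → 3 5 2 6 9 11 10 8
end: lo=3, hi=3; a = 3 5 2 6 9 11 10 8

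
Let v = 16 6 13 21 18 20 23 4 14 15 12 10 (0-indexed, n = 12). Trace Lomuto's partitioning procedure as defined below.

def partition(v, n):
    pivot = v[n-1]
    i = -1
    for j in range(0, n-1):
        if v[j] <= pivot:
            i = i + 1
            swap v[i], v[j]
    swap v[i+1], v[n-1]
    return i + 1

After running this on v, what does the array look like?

pivot = v[11] = 10; i = -1
j=0: v[0]=16 > 10 → no swap
j=1: v[1]=6 ≤ 10 → i=0, swap v[0],v[1] → 6 16 13 21 18 20 23 4 14 15 12 10
j=2: v[2]=13 > 10 → no swap
j=3: v[3]=21 > 10 → no swap
j=4: v[4]=18 > 10 → no swap
j=5: v[5]=20 > 10 → no swap
j=6: v[6]=23 > 10 → no swap
j=7: v[7]=4 ≤ 10 → i=1, swap v[1],v[7] → 6 4 13 21 18 20 23 16 14 15 12 10
j=8: v[8]=14 > 10 → no swap
j=9: v[9]=15 > 10 → no swap
j=10: v[10]=12 > 10 → no swap
final swap v[2],v[11] → 6 4 10 21 18 20 23 16 14 15 12 13; return 2

6 4 10 21 18 20 23 16 14 15 12 13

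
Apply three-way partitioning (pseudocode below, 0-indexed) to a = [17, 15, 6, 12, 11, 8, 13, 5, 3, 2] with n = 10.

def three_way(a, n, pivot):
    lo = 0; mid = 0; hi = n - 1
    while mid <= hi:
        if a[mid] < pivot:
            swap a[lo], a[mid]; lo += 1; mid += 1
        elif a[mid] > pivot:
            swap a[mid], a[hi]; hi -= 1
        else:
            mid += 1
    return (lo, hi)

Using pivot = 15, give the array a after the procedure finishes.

pivot = 15; lo=0, mid=0, hi=9
a[mid]=17>15: swap a[0],a[9]; hi=8 → [2, 15, 6, 12, 11, 8, 13, 5, 3, 17]
a[mid]=2<15: swap a[0],a[0]; lo=1,mid=1 → [2, 15, 6, 12, 11, 8, 13, 5, 3, 17]
a[mid]=15=15: mid=2
a[mid]=6<15: swap a[1],a[2]; lo=2,mid=3 → [2, 6, 15, 12, 11, 8, 13, 5, 3, 17]
a[mid]=12<15: swap a[2],a[3]; lo=3,mid=4 → [2, 6, 12, 15, 11, 8, 13, 5, 3, 17]
a[mid]=11<15: swap a[3],a[4]; lo=4,mid=5 → [2, 6, 12, 11, 15, 8, 13, 5, 3, 17]
a[mid]=8<15: swap a[4],a[5]; lo=5,mid=6 → [2, 6, 12, 11, 8, 15, 13, 5, 3, 17]
a[mid]=13<15: swap a[5],a[6]; lo=6,mid=7 → [2, 6, 12, 11, 8, 13, 15, 5, 3, 17]
a[mid]=5<15: swap a[6],a[7]; lo=7,mid=8 → [2, 6, 12, 11, 8, 13, 5, 15, 3, 17]
a[mid]=3<15: swap a[7],a[8]; lo=8,mid=9 → [2, 6, 12, 11, 8, 13, 5, 3, 15, 17]
end: lo=8, hi=8; a = [2, 6, 12, 11, 8, 13, 5, 3, 15, 17]

[2, 6, 12, 11, 8, 13, 5, 3, 15, 17]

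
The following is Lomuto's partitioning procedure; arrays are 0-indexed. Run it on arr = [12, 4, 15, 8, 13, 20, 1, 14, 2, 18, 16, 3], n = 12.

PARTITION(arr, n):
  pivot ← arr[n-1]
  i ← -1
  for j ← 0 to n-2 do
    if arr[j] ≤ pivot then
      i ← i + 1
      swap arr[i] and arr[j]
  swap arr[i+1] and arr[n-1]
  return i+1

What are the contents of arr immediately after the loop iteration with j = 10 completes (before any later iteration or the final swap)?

[1, 2, 15, 8, 13, 20, 12, 14, 4, 18, 16, 3]

pivot=3, i=-1
j=0: 12>3, skip
j=1: 4>3, skip
j=2: 15>3, skip
j=3: 8>3, skip
j=4: 13>3, skip
j=5: 20>3, skip
j=6: 1≤3, i=0, swap(0,6) ⇒ [1, 4, 15, 8, 13, 20, 12, 14, 2, 18, 16, 3]
j=7: 14>3, skip
j=8: 2≤3, i=1, swap(1,8) ⇒ [1, 2, 15, 8, 13, 20, 12, 14, 4, 18, 16, 3]
j=9: 18>3, skip
j=10: 16>3, skip
(after j=10) arr = [1, 2, 15, 8, 13, 20, 12, 14, 4, 18, 16, 3]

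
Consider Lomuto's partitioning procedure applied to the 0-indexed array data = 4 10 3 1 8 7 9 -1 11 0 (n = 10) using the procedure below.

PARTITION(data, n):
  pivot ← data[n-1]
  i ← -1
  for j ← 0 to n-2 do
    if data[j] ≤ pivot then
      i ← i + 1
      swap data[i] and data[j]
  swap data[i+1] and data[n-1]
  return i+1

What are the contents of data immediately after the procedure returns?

-1 0 3 1 8 7 9 4 11 10

pivot=0, i=-1
j=0: 4>0, skip
j=1: 10>0, skip
j=2: 3>0, skip
j=3: 1>0, skip
j=4: 8>0, skip
j=5: 7>0, skip
j=6: 9>0, skip
j=7: -1≤0, i=0, swap(0,7) ⇒ -1 10 3 1 8 7 9 4 11 0
j=8: 11>0, skip
swap(1,9) ⇒ -1 0 3 1 8 7 9 4 11 10; return 1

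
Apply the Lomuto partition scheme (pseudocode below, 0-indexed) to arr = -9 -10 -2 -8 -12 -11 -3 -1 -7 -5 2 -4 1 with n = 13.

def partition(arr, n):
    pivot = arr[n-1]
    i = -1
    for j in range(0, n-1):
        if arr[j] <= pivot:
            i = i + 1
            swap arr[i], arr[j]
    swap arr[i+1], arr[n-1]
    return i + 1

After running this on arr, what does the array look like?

pivot=1, i=-1
j=0: -9≤1, i=0, swap(0,0) ⇒ -9 -10 -2 -8 -12 -11 -3 -1 -7 -5 2 -4 1
j=1: -10≤1, i=1, swap(1,1) ⇒ -9 -10 -2 -8 -12 -11 -3 -1 -7 -5 2 -4 1
j=2: -2≤1, i=2, swap(2,2) ⇒ -9 -10 -2 -8 -12 -11 -3 -1 -7 -5 2 -4 1
j=3: -8≤1, i=3, swap(3,3) ⇒ -9 -10 -2 -8 -12 -11 -3 -1 -7 -5 2 -4 1
j=4: -12≤1, i=4, swap(4,4) ⇒ -9 -10 -2 -8 -12 -11 -3 -1 -7 -5 2 -4 1
j=5: -11≤1, i=5, swap(5,5) ⇒ -9 -10 -2 -8 -12 -11 -3 -1 -7 -5 2 -4 1
j=6: -3≤1, i=6, swap(6,6) ⇒ -9 -10 -2 -8 -12 -11 -3 -1 -7 -5 2 -4 1
j=7: -1≤1, i=7, swap(7,7) ⇒ -9 -10 -2 -8 -12 -11 -3 -1 -7 -5 2 -4 1
j=8: -7≤1, i=8, swap(8,8) ⇒ -9 -10 -2 -8 -12 -11 -3 -1 -7 -5 2 -4 1
j=9: -5≤1, i=9, swap(9,9) ⇒ -9 -10 -2 -8 -12 -11 -3 -1 -7 -5 2 -4 1
j=10: 2>1, skip
j=11: -4≤1, i=10, swap(10,11) ⇒ -9 -10 -2 -8 -12 -11 -3 -1 -7 -5 -4 2 1
swap(11,12) ⇒ -9 -10 -2 -8 -12 -11 -3 -1 -7 -5 -4 1 2; return 11

-9 -10 -2 -8 -12 -11 -3 -1 -7 -5 -4 1 2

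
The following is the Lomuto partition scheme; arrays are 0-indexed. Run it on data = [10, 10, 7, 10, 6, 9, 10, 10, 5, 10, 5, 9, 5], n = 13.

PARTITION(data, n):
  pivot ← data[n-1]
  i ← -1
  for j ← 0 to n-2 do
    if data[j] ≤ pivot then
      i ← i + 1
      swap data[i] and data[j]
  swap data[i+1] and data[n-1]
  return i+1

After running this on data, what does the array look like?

pivot = data[12] = 5; i = -1
j=0: data[0]=10 > 5 → no swap
j=1: data[1]=10 > 5 → no swap
j=2: data[2]=7 > 5 → no swap
j=3: data[3]=10 > 5 → no swap
j=4: data[4]=6 > 5 → no swap
j=5: data[5]=9 > 5 → no swap
j=6: data[6]=10 > 5 → no swap
j=7: data[7]=10 > 5 → no swap
j=8: data[8]=5 ≤ 5 → i=0, swap data[0],data[8] → [5, 10, 7, 10, 6, 9, 10, 10, 10, 10, 5, 9, 5]
j=9: data[9]=10 > 5 → no swap
j=10: data[10]=5 ≤ 5 → i=1, swap data[1],data[10] → [5, 5, 7, 10, 6, 9, 10, 10, 10, 10, 10, 9, 5]
j=11: data[11]=9 > 5 → no swap
final swap data[2],data[12] → [5, 5, 5, 10, 6, 9, 10, 10, 10, 10, 10, 9, 7]; return 2

[5, 5, 5, 10, 6, 9, 10, 10, 10, 10, 10, 9, 7]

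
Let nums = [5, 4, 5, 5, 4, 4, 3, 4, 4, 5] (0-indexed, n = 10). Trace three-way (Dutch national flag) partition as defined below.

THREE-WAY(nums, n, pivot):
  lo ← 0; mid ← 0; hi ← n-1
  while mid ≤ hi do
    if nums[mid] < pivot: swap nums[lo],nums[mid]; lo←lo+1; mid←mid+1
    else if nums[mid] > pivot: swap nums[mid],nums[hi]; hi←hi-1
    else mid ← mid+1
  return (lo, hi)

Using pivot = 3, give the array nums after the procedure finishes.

[3, 5, 5, 4, 4, 4, 4, 4, 5, 5]

pivot = 3; lo=0, mid=0, hi=9
nums[mid]=5>3: swap nums[0],nums[9]; hi=8 → [5, 4, 5, 5, 4, 4, 3, 4, 4, 5]
nums[mid]=5>3: swap nums[0],nums[8]; hi=7 → [4, 4, 5, 5, 4, 4, 3, 4, 5, 5]
nums[mid]=4>3: swap nums[0],nums[7]; hi=6 → [4, 4, 5, 5, 4, 4, 3, 4, 5, 5]
nums[mid]=4>3: swap nums[0],nums[6]; hi=5 → [3, 4, 5, 5, 4, 4, 4, 4, 5, 5]
nums[mid]=3=3: mid=1
nums[mid]=4>3: swap nums[1],nums[5]; hi=4 → [3, 4, 5, 5, 4, 4, 4, 4, 5, 5]
nums[mid]=4>3: swap nums[1],nums[4]; hi=3 → [3, 4, 5, 5, 4, 4, 4, 4, 5, 5]
nums[mid]=4>3: swap nums[1],nums[3]; hi=2 → [3, 5, 5, 4, 4, 4, 4, 4, 5, 5]
nums[mid]=5>3: swap nums[1],nums[2]; hi=1 → [3, 5, 5, 4, 4, 4, 4, 4, 5, 5]
nums[mid]=5>3: swap nums[1],nums[1]; hi=0 → [3, 5, 5, 4, 4, 4, 4, 4, 5, 5]
end: lo=0, hi=0; nums = [3, 5, 5, 4, 4, 4, 4, 4, 5, 5]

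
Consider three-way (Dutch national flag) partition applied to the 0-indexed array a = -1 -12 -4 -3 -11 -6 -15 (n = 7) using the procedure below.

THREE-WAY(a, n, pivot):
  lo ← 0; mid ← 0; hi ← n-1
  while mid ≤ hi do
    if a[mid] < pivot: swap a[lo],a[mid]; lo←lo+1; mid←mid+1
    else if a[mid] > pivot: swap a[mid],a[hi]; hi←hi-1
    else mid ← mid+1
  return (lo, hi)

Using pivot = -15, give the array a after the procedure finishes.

lo=0 mid=0 hi=6
-1>-15: swap(0,6), hi=5 ⇒ -15 -12 -4 -3 -11 -6 -1
-15=-15: mid=1
-12>-15: swap(1,5), hi=4 ⇒ -15 -6 -4 -3 -11 -12 -1
-6>-15: swap(1,4), hi=3 ⇒ -15 -11 -4 -3 -6 -12 -1
-11>-15: swap(1,3), hi=2 ⇒ -15 -3 -4 -11 -6 -12 -1
-3>-15: swap(1,2), hi=1 ⇒ -15 -4 -3 -11 -6 -12 -1
-4>-15: swap(1,1), hi=0 ⇒ -15 -4 -3 -11 -6 -12 -1
done. lo=0 hi=0; a=-15 -4 -3 -11 -6 -12 -1

-15 -4 -3 -11 -6 -12 -1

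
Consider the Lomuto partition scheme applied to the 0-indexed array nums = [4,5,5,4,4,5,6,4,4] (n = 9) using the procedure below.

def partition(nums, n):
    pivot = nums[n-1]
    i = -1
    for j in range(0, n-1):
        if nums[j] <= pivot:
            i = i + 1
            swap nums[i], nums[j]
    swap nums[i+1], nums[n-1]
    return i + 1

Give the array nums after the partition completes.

pivot = nums[8] = 4; i = -1
j=0: nums[0]=4 ≤ 4 → i=0, swap nums[0],nums[0] (no change) → [4,5,5,4,4,5,6,4,4]
j=1: nums[1]=5 > 4 → no swap
j=2: nums[2]=5 > 4 → no swap
j=3: nums[3]=4 ≤ 4 → i=1, swap nums[1],nums[3] → [4,4,5,5,4,5,6,4,4]
j=4: nums[4]=4 ≤ 4 → i=2, swap nums[2],nums[4] → [4,4,4,5,5,5,6,4,4]
j=5: nums[5]=5 > 4 → no swap
j=6: nums[6]=6 > 4 → no swap
j=7: nums[7]=4 ≤ 4 → i=3, swap nums[3],nums[7] → [4,4,4,4,5,5,6,5,4]
final swap nums[4],nums[8] → [4,4,4,4,4,5,6,5,5]; return 4

[4,4,4,4,4,5,6,5,5]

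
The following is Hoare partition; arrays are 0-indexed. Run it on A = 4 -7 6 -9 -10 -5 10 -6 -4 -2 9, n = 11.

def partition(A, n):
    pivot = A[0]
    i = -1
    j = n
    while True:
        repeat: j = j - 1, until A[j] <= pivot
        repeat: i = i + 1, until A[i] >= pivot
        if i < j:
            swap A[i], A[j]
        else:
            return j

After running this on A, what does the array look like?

pivot=4
j stops at 9 (-2), i stops at 0 (4); swap ⇒ -2 -7 6 -9 -10 -5 10 -6 -4 4 9
j stops at 8 (-4), i stops at 2 (6); swap ⇒ -2 -7 -4 -9 -10 -5 10 -6 6 4 9
j stops at 7 (-6), i stops at 6 (10); swap ⇒ -2 -7 -4 -9 -10 -5 -6 10 6 4 9
j stops at 6, i stops at 7; i≥j ⇒ return 6. A=-2 -7 -4 -9 -10 -5 -6 10 6 4 9

-2 -7 -4 -9 -10 -5 -6 10 6 4 9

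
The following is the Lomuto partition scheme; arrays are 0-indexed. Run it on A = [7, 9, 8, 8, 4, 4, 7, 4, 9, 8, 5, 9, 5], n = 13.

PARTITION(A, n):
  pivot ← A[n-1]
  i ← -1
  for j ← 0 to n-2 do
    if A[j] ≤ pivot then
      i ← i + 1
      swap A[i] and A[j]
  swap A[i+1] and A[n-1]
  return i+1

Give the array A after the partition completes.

pivot = A[12] = 5; i = -1
j=0: A[0]=7 > 5 → no swap
j=1: A[1]=9 > 5 → no swap
j=2: A[2]=8 > 5 → no swap
j=3: A[3]=8 > 5 → no swap
j=4: A[4]=4 ≤ 5 → i=0, swap A[0],A[4] → [4, 9, 8, 8, 7, 4, 7, 4, 9, 8, 5, 9, 5]
j=5: A[5]=4 ≤ 5 → i=1, swap A[1],A[5] → [4, 4, 8, 8, 7, 9, 7, 4, 9, 8, 5, 9, 5]
j=6: A[6]=7 > 5 → no swap
j=7: A[7]=4 ≤ 5 → i=2, swap A[2],A[7] → [4, 4, 4, 8, 7, 9, 7, 8, 9, 8, 5, 9, 5]
j=8: A[8]=9 > 5 → no swap
j=9: A[9]=8 > 5 → no swap
j=10: A[10]=5 ≤ 5 → i=3, swap A[3],A[10] → [4, 4, 4, 5, 7, 9, 7, 8, 9, 8, 8, 9, 5]
j=11: A[11]=9 > 5 → no swap
final swap A[4],A[12] → [4, 4, 4, 5, 5, 9, 7, 8, 9, 8, 8, 9, 7]; return 4

[4, 4, 4, 5, 5, 9, 7, 8, 9, 8, 8, 9, 7]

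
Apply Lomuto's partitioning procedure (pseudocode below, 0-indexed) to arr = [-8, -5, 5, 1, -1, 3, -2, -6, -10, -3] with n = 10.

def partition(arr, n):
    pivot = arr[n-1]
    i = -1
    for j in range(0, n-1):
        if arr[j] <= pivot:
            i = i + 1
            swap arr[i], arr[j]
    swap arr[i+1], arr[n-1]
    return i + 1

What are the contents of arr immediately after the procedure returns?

[-8, -5, -6, -10, -3, 3, -2, 5, 1, -1]

pivot=-3, i=-1
j=0: -8≤-3, i=0, swap(0,0) ⇒ [-8, -5, 5, 1, -1, 3, -2, -6, -10, -3]
j=1: -5≤-3, i=1, swap(1,1) ⇒ [-8, -5, 5, 1, -1, 3, -2, -6, -10, -3]
j=2: 5>-3, skip
j=3: 1>-3, skip
j=4: -1>-3, skip
j=5: 3>-3, skip
j=6: -2>-3, skip
j=7: -6≤-3, i=2, swap(2,7) ⇒ [-8, -5, -6, 1, -1, 3, -2, 5, -10, -3]
j=8: -10≤-3, i=3, swap(3,8) ⇒ [-8, -5, -6, -10, -1, 3, -2, 5, 1, -3]
swap(4,9) ⇒ [-8, -5, -6, -10, -3, 3, -2, 5, 1, -1]; return 4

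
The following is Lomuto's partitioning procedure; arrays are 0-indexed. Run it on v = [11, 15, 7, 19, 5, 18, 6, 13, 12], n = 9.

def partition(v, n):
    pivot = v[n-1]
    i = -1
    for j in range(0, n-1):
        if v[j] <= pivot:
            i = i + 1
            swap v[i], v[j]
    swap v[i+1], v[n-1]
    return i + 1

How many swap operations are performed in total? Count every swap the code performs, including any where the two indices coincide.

5

pivot = v[8] = 12; i = -1
j=0: v[0]=11 ≤ 12 → i=0, swap v[0],v[0] (no change) → [11, 15, 7, 19, 5, 18, 6, 13, 12]
j=1: v[1]=15 > 12 → no swap
j=2: v[2]=7 ≤ 12 → i=1, swap v[1],v[2] → [11, 7, 15, 19, 5, 18, 6, 13, 12]
j=3: v[3]=19 > 12 → no swap
j=4: v[4]=5 ≤ 12 → i=2, swap v[2],v[4] → [11, 7, 5, 19, 15, 18, 6, 13, 12]
j=5: v[5]=18 > 12 → no swap
j=6: v[6]=6 ≤ 12 → i=3, swap v[3],v[6] → [11, 7, 5, 6, 15, 18, 19, 13, 12]
j=7: v[7]=13 > 12 → no swap
final swap v[4],v[8] → [11, 7, 5, 6, 12, 18, 19, 13, 15]; return 4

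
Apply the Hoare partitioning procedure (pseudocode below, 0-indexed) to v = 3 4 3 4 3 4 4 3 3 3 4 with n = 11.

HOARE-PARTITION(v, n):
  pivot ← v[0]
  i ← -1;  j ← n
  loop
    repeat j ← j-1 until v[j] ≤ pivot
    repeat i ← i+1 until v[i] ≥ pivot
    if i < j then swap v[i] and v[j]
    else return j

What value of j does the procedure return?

3

pivot=3
j stops at 9 (3), i stops at 0 (3); swap ⇒ 3 4 3 4 3 4 4 3 3 3 4
j stops at 8 (3), i stops at 1 (4); swap ⇒ 3 3 3 4 3 4 4 3 4 3 4
j stops at 7 (3), i stops at 2 (3); swap ⇒ 3 3 3 4 3 4 4 3 4 3 4
j stops at 4 (3), i stops at 3 (4); swap ⇒ 3 3 3 3 4 4 4 3 4 3 4
j stops at 3, i stops at 4; i≥j ⇒ return 3. v=3 3 3 3 4 4 4 3 4 3 4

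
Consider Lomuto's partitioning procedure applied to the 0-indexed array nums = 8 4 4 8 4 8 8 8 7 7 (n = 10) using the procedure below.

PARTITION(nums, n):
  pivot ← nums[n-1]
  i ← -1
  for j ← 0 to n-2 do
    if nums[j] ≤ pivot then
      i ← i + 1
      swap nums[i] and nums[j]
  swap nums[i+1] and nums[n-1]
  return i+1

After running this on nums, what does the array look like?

4 4 4 7 7 8 8 8 8 8

pivot=7, i=-1
j=0: 8>7, skip
j=1: 4≤7, i=0, swap(0,1) ⇒ 4 8 4 8 4 8 8 8 7 7
j=2: 4≤7, i=1, swap(1,2) ⇒ 4 4 8 8 4 8 8 8 7 7
j=3: 8>7, skip
j=4: 4≤7, i=2, swap(2,4) ⇒ 4 4 4 8 8 8 8 8 7 7
j=5: 8>7, skip
j=6: 8>7, skip
j=7: 8>7, skip
j=8: 7≤7, i=3, swap(3,8) ⇒ 4 4 4 7 8 8 8 8 8 7
swap(4,9) ⇒ 4 4 4 7 7 8 8 8 8 8; return 4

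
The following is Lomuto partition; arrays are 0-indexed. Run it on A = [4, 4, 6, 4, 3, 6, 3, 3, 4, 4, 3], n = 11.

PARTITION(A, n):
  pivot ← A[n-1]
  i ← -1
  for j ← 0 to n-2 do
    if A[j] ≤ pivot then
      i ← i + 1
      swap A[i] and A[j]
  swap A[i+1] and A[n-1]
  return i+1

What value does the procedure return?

pivot = A[10] = 3; i = -1
j=0: A[0]=4 > 3 → no swap
j=1: A[1]=4 > 3 → no swap
j=2: A[2]=6 > 3 → no swap
j=3: A[3]=4 > 3 → no swap
j=4: A[4]=3 ≤ 3 → i=0, swap A[0],A[4] → [3, 4, 6, 4, 4, 6, 3, 3, 4, 4, 3]
j=5: A[5]=6 > 3 → no swap
j=6: A[6]=3 ≤ 3 → i=1, swap A[1],A[6] → [3, 3, 6, 4, 4, 6, 4, 3, 4, 4, 3]
j=7: A[7]=3 ≤ 3 → i=2, swap A[2],A[7] → [3, 3, 3, 4, 4, 6, 4, 6, 4, 4, 3]
j=8: A[8]=4 > 3 → no swap
j=9: A[9]=4 > 3 → no swap
final swap A[3],A[10] → [3, 3, 3, 3, 4, 6, 4, 6, 4, 4, 4]; return 3

3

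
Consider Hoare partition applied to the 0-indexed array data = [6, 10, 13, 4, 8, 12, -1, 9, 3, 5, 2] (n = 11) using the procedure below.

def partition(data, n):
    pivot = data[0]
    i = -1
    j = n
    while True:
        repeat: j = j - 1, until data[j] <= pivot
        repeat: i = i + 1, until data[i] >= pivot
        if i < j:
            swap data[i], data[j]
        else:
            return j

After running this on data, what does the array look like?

[2, 5, 3, 4, -1, 12, 8, 9, 13, 10, 6]

pivot=6
j stops at 10 (2), i stops at 0 (6); swap ⇒ [2, 10, 13, 4, 8, 12, -1, 9, 3, 5, 6]
j stops at 9 (5), i stops at 1 (10); swap ⇒ [2, 5, 13, 4, 8, 12, -1, 9, 3, 10, 6]
j stops at 8 (3), i stops at 2 (13); swap ⇒ [2, 5, 3, 4, 8, 12, -1, 9, 13, 10, 6]
j stops at 6 (-1), i stops at 4 (8); swap ⇒ [2, 5, 3, 4, -1, 12, 8, 9, 13, 10, 6]
j stops at 4, i stops at 5; i≥j ⇒ return 4. data=[2, 5, 3, 4, -1, 12, 8, 9, 13, 10, 6]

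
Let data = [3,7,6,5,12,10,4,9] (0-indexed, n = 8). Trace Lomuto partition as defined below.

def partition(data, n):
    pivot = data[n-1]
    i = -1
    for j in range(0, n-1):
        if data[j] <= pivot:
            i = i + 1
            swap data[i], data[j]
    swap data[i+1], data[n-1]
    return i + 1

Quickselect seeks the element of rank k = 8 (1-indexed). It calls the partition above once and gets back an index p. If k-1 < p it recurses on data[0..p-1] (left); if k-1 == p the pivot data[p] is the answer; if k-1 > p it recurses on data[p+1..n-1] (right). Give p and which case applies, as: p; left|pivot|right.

5; right

pivot = data[7] = 9; i = -1
j=0: data[0]=3 ≤ 9 → i=0, swap data[0],data[0] (no change) → [3,7,6,5,12,10,4,9]
j=1: data[1]=7 ≤ 9 → i=1, swap data[1],data[1] (no change) → [3,7,6,5,12,10,4,9]
j=2: data[2]=6 ≤ 9 → i=2, swap data[2],data[2] (no change) → [3,7,6,5,12,10,4,9]
j=3: data[3]=5 ≤ 9 → i=3, swap data[3],data[3] (no change) → [3,7,6,5,12,10,4,9]
j=4: data[4]=12 > 9 → no swap
j=5: data[5]=10 > 9 → no swap
j=6: data[6]=4 ≤ 9 → i=4, swap data[4],data[6] → [3,7,6,5,4,10,12,9]
final swap data[5],data[7] → [3,7,6,5,4,9,12,10]; return 5
p = 5; k-1 = 7 > 5 ⇒ right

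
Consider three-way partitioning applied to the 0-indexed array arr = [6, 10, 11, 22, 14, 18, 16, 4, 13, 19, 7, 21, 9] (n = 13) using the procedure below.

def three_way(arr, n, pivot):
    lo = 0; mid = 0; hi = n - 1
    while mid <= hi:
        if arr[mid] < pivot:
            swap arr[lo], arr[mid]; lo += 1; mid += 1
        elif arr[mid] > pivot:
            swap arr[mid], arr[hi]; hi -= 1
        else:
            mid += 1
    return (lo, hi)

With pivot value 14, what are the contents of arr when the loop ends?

lo=0 mid=0 hi=12
6<14: swap(0,0), lo=1 mid=1 ⇒ [6, 10, 11, 22, 14, 18, 16, 4, 13, 19, 7, 21, 9]
10<14: swap(1,1), lo=2 mid=2 ⇒ [6, 10, 11, 22, 14, 18, 16, 4, 13, 19, 7, 21, 9]
11<14: swap(2,2), lo=3 mid=3 ⇒ [6, 10, 11, 22, 14, 18, 16, 4, 13, 19, 7, 21, 9]
22>14: swap(3,12), hi=11 ⇒ [6, 10, 11, 9, 14, 18, 16, 4, 13, 19, 7, 21, 22]
9<14: swap(3,3), lo=4 mid=4 ⇒ [6, 10, 11, 9, 14, 18, 16, 4, 13, 19, 7, 21, 22]
14=14: mid=5
18>14: swap(5,11), hi=10 ⇒ [6, 10, 11, 9, 14, 21, 16, 4, 13, 19, 7, 18, 22]
21>14: swap(5,10), hi=9 ⇒ [6, 10, 11, 9, 14, 7, 16, 4, 13, 19, 21, 18, 22]
7<14: swap(4,5), lo=5 mid=6 ⇒ [6, 10, 11, 9, 7, 14, 16, 4, 13, 19, 21, 18, 22]
16>14: swap(6,9), hi=8 ⇒ [6, 10, 11, 9, 7, 14, 19, 4, 13, 16, 21, 18, 22]
19>14: swap(6,8), hi=7 ⇒ [6, 10, 11, 9, 7, 14, 13, 4, 19, 16, 21, 18, 22]
13<14: swap(5,6), lo=6 mid=7 ⇒ [6, 10, 11, 9, 7, 13, 14, 4, 19, 16, 21, 18, 22]
4<14: swap(6,7), lo=7 mid=8 ⇒ [6, 10, 11, 9, 7, 13, 4, 14, 19, 16, 21, 18, 22]
done. lo=7 hi=7; arr=[6, 10, 11, 9, 7, 13, 4, 14, 19, 16, 21, 18, 22]

[6, 10, 11, 9, 7, 13, 4, 14, 19, 16, 21, 18, 22]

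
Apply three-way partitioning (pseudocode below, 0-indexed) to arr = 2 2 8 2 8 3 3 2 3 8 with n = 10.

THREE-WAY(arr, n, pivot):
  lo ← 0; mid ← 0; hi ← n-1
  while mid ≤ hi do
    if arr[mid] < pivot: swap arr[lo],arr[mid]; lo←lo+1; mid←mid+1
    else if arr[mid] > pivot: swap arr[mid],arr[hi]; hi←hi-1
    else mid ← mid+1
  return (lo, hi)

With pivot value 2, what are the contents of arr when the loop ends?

pivot = 2; lo=0, mid=0, hi=9
arr[mid]=2=2: mid=1
arr[mid]=2=2: mid=2
arr[mid]=8>2: swap arr[2],arr[9]; hi=8 → 2 2 8 2 8 3 3 2 3 8
arr[mid]=8>2: swap arr[2],arr[8]; hi=7 → 2 2 3 2 8 3 3 2 8 8
arr[mid]=3>2: swap arr[2],arr[7]; hi=6 → 2 2 2 2 8 3 3 3 8 8
arr[mid]=2=2: mid=3
arr[mid]=2=2: mid=4
arr[mid]=8>2: swap arr[4],arr[6]; hi=5 → 2 2 2 2 3 3 8 3 8 8
arr[mid]=3>2: swap arr[4],arr[5]; hi=4 → 2 2 2 2 3 3 8 3 8 8
arr[mid]=3>2: swap arr[4],arr[4]; hi=3 → 2 2 2 2 3 3 8 3 8 8
end: lo=0, hi=3; arr = 2 2 2 2 3 3 8 3 8 8

2 2 2 2 3 3 8 3 8 8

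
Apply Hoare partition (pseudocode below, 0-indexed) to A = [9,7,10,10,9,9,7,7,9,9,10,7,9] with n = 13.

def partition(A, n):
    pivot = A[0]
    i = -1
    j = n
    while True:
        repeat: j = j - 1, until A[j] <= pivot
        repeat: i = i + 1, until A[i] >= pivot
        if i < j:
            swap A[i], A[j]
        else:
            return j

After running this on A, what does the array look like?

[9,7,7,9,9,7,7,9,9,10,10,10,9]

pivot = A[0] = 9; i = -1, j = 13
j→12 (A[12]=9≤9), i→0 (A[0]=9≥9); i<j, swap → [9,7,10,10,9,9,7,7,9,9,10,7,9]
j→11 (A[11]=7≤9), i→2 (A[2]=10≥9); i<j, swap → [9,7,7,10,9,9,7,7,9,9,10,10,9]
j→9 (A[9]=9≤9), i→3 (A[3]=10≥9); i<j, swap → [9,7,7,9,9,9,7,7,9,10,10,10,9]
j→8 (A[8]=9≤9), i→4 (A[4]=9≥9); i<j, swap → [9,7,7,9,9,9,7,7,9,10,10,10,9]
j→7 (A[7]=7≤9), i→5 (A[5]=9≥9); i<j, swap → [9,7,7,9,9,7,7,9,9,10,10,10,9]
j→6, i→7; i≥j, return j=6. A = [9,7,7,9,9,7,7,9,9,10,10,10,9]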